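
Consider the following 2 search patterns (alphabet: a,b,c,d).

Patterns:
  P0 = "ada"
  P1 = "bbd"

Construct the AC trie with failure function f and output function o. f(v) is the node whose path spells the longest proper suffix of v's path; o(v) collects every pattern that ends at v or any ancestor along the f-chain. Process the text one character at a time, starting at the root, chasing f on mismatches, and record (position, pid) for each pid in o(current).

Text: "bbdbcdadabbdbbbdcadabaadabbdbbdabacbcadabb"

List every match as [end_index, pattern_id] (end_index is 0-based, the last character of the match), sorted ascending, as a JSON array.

Construct AC machine:
Trie (insert patterns):
  0='ε' goto a→1 b→4
  1='a' goto d→2
  2='ad' goto a→3
  3='ada' goto ·  ←P0
  4='b' goto b→5
  5='bb' goto d→6
  6='bbd' goto ·  ←P1

Failure links (BFS by depth):
  n1('a'): parent n0 fail=0; on 'a' 0 → fail=0;  out ∅∪∅=∅
  n4('b'): parent n0 fail=0; on 'b' 0 → fail=0;  out ∅∪∅=∅
  n2('ad'): parent n1 fail=0; on 'd' 0 → fail=0;  out ∅∪∅=∅
  n5('bb'): parent n4 fail=0; on 'b' 0 → fail=4;  out ∅∪∅=∅
  n3('ada'): parent n2 fail=0; on 'a' 0 → fail=1;  out {0}∪∅={0}
  n6('bbd'): parent n5 fail=4; on 'd' 4→0 → fail=0;  out {1}∪∅={1}

Scan:
pos 0 'b': at 4
pos 1 'b': at 5
pos 2 'd': at 6  ** P1@[0:2]
pos 3 'b': at 4 (fail-walked)
pos 4 'c': at 0 (fail-walked)
pos 5 'd': at 0
pos 6 'a': at 1
pos 7 'd': at 2
pos 8 'a': at 3  ** P0@[6:8]
pos 9 'b': at 4 (fail-walked)
pos 10 'b': at 5
pos 11 'd': at 6  ** P1@[9:11]
pos 12 'b': at 4 (fail-walked)
pos 13 'b': at 5
pos 14 'b': at 5 (fail-walked)
pos 15 'd': at 6  ** P1@[13:15]
pos 16 'c': at 0 (fail-walked)
pos 17 'a': at 1
pos 18 'd': at 2
pos 19 'a': at 3  ** P0@[17:19]
pos 20 'b': at 4 (fail-walked)
pos 21 'a': at 1 (fail-walked)
pos 22 'a': at 1 (fail-walked)
pos 23 'd': at 2
pos 24 'a': at 3  ** P0@[22:24]
pos 25 'b': at 4 (fail-walked)
pos 26 'b': at 5
pos 27 'd': at 6  ** P1@[25:27]
pos 28 'b': at 4 (fail-walked)
pos 29 'b': at 5
pos 30 'd': at 6  ** P1@[28:30]
pos 31 'a': at 1 (fail-walked)
pos 32 'b': at 4 (fail-walked)
pos 33 'a': at 1 (fail-walked)
pos 34 'c': at 0 (fail-walked)
pos 35 'b': at 4
pos 36 'c': at 0 (fail-walked)
pos 37 'a': at 1
pos 38 'd': at 2
pos 39 'a': at 3  ** P0@[37:39]
pos 40 'b': at 4 (fail-walked)
pos 41 'b': at 5

Matches: [[2,1],[8,0],[11,1],[15,1],[19,0],[24,0],[27,1],[30,1],[39,0]]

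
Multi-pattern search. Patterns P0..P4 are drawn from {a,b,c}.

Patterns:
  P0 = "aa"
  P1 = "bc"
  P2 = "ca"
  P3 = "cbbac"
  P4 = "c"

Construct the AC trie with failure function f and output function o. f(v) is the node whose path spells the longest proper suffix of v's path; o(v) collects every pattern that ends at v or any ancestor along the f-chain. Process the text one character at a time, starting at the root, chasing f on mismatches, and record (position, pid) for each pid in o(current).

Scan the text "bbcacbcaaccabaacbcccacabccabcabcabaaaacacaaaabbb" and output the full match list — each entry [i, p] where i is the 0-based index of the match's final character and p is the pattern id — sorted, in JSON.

Build automaton:
Trie (insert patterns):
  0='ε' goto a→1 b→3 c→5
  1='a' goto a→2
  2='aa' goto ·  ←P0
  3='b' goto c→4
  4='bc' goto ·  ←P1
  5='c' goto a→6 b→7  ←P4
  6='ca' goto ·  ←P2
  7='cb' goto b→8
  8='cbb' goto a→9
  9='cbba' goto c→10
  10='cbbac' goto ·  ←P3

Failure links (BFS by depth):
  n1('a'): parent n0 fail=0; on 'a' 0 → fail=0;  out ∅∪∅=∅
  n3('b'): parent n0 fail=0; on 'b' 0 → fail=0;  out ∅∪∅=∅
  n5('c'): parent n0 fail=0; on 'c' 0 → fail=0;  out {4}∪∅={4}
  n2('aa'): parent n1 fail=0; on 'a' 0 → fail=1;  out {0}∪∅={0}
  n4('bc'): parent n3 fail=0; on 'c' 0 → fail=5;  out {1}∪{4}={1,4}
  n6('ca'): parent n5 fail=0; on 'a' 0 → fail=1;  out {2}∪∅={2}
  n7('cb'): parent n5 fail=0; on 'b' 0 → fail=3;  out ∅∪∅=∅
  n8('cbb'): parent n7 fail=3; on 'b' 3→0 → fail=3;  out ∅∪∅=∅
  n9('cbba'): parent n8 fail=3; on 'a' 3→0 → fail=1;  out ∅∪∅=∅
  n10('cbbac'): parent n9 fail=1; on 'c' 1→0 → fail=5;  out {3}∪{4}={3,4}

Run:
i=0 'b': node 0→3
i=1 'b': node 3→3 ·f
i=2 'c': node 3→4  → match P1@[1:2],P4@[2:2]
i=3 'a': node 4→6 ·f  → match P2@[2:3]
i=4 'c': node 6→5 ·f  → match P4@[4:4]
i=5 'b': node 5→7
i=6 'c': node 7→4 ·f  → match P1@[5:6],P4@[6:6]
i=7 'a': node 4→6 ·f  → match P2@[6:7]
i=8 'a': node 6→2 ·f  → match P0@[7:8]
i=9 'c': node 2→5 ·f  → match P4@[9:9]
i=10 'c': node 5→5 ·f  → match P4@[10:10]
i=11 'a': node 5→6  → match P2@[10:11]
i=12 'b': node 6→3 ·f
i=13 'a': node 3→1 ·f
i=14 'a': node 1→2  → match P0@[13:14]
i=15 'c': node 2→5 ·f  → match P4@[15:15]
i=16 'b': node 5→7
i=17 'c': node 7→4 ·f  → match P1@[16:17],P4@[17:17]
i=18 'c': node 4→5 ·f  → match P4@[18:18]
i=19 'c': node 5→5 ·f  → match P4@[19:19]
i=20 'a': node 5→6  → match P2@[19:20]
i=21 'c': node 6→5 ·f  → match P4@[21:21]
i=22 'a': node 5→6  → match P2@[21:22]
i=23 'b': node 6→3 ·f
i=24 'c': node 3→4  → match P1@[23:24],P4@[24:24]
i=25 'c': node 4→5 ·f  → match P4@[25:25]
i=26 'a': node 5→6  → match P2@[25:26]
i=27 'b': node 6→3 ·f
i=28 'c': node 3→4  → match P1@[27:28],P4@[28:28]
i=29 'a': node 4→6 ·f  → match P2@[28:29]
i=30 'b': node 6→3 ·f
i=31 'c': node 3→4  → match P1@[30:31],P4@[31:31]
i=32 'a': node 4→6 ·f  → match P2@[31:32]
i=33 'b': node 6→3 ·f
i=34 'a': node 3→1 ·f
i=35 'a': node 1→2  → match P0@[34:35]
i=36 'a': node 2→2 ·f  → match P0@[35:36]
i=37 'a': node 2→2 ·f  → match P0@[36:37]
i=38 'c': node 2→5 ·f  → match P4@[38:38]
i=39 'a': node 5→6  → match P2@[38:39]
i=40 'c': node 6→5 ·f  → match P4@[40:40]
i=41 'a': node 5→6  → match P2@[40:41]
i=42 'a': node 6→2 ·f  → match P0@[41:42]
i=43 'a': node 2→2 ·f  → match P0@[42:43]
i=44 'a': node 2→2 ·f  → match P0@[43:44]
i=45 'b': node 2→3 ·f
i=46 'b': node 3→3 ·f
i=47 'b': node 3→3 ·f

Matches: [[2,1],[2,4],[3,2],[4,4],[6,1],[6,4],[7,2],[8,0],[9,4],[10,4],[11,2],[14,0],[15,4],[17,1],[17,4],[18,4],[19,4],[20,2],[21,4],[22,2],[24,1],[24,4],[25,4],[26,2],[28,1],[28,4],[29,2],[31,1],[31,4],[32,2],[35,0],[36,0],[37,0],[38,4],[39,2],[40,4],[41,2],[42,0],[43,0],[44,0]]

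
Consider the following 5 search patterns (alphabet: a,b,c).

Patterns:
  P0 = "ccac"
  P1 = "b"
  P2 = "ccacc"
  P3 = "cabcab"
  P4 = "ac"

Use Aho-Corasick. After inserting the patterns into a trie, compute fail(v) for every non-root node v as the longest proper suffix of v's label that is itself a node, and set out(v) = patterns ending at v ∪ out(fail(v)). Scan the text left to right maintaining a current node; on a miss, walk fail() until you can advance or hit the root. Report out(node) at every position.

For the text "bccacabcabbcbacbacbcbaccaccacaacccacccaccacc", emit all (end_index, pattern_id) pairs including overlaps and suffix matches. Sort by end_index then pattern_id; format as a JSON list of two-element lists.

Build:
Trie (insert patterns):
  n0 'ε': a→12 b→5 c→1
  n1 'c': a→7 c→2
  n2 'cc': a→3
  n3 'cca': c→4
  n4 'ccac': c→6  ←P0
  n5 'b': ·  ←P1
  n6 'ccacc': ·  ←P2
  n7 'ca': b→8
  n8 'cab': c→9
  n9 'cabc': a→10
  n10 'cabca': b→11
  n11 'cabcab': ·  ←P3
  n12 'a': c→13
  n13 'ac': ·  ←P4

BFS fail/out derivation:
  n1('c'): parent n0 fail=0; on 'c' 0 → fail=0;  out ∅∪∅=∅
  n5('b'): parent n0 fail=0; on 'b' 0 → fail=0;  out {1}∪∅={1}
  n12('a'): parent n0 fail=0; on 'a' 0 → fail=0;  out ∅∪∅=∅
  n2('cc'): parent n1 fail=0; on 'c' 0 → fail=1;  out ∅∪∅=∅
  n7('ca'): parent n1 fail=0; on 'a' 0 → fail=12;  out ∅∪∅=∅
  n13('ac'): parent n12 fail=0; on 'c' 0 → fail=1;  out {4}∪∅={4}
  n3('cca'): parent n2 fail=1; on 'a' 1 → fail=7;  out ∅∪∅=∅
  n8('cab'): parent n7 fail=12; on 'b' 12→0 → fail=5;  out ∅∪{1}={1}
  n4('ccac'): parent n3 fail=7; on 'c' 7→12 → fail=13;  out {0}∪{4}={0,4}
  n9('cabc'): parent n8 fail=5; on 'c' 5→0 → fail=1;  out ∅∪∅=∅
  n6('ccacc'): parent n4 fail=13; on 'c' 13→1 → fail=2;  out {2}∪∅={2}
  n10('cabca'): parent n9 fail=1; on 'a' 1 → fail=7;  out ∅∪∅=∅
  n11('cabcab'): parent n10 fail=7; on 'b' 7 → fail=8;  out {3}∪{1}={1,3}

Run:
[0] read 'b'  n0⇒n5  emit P1@[0:0]
[1] read 'c'  n5⇒n1 (fail-walked)
[2] read 'c'  n1⇒n2
[3] read 'a'  n2⇒n3
[4] read 'c'  n3⇒n4  emit P0@[1:4],P4@[3:4]
[5] read 'a'  n4⇒n7 (fail-walked)
[6] read 'b'  n7⇒n8  emit P1@[6:6]
[7] read 'c'  n8⇒n9
[8] read 'a'  n9⇒n10
[9] read 'b'  n10⇒n11  emit P1@[9:9],P3@[4:9]
[10] read 'b'  n11⇒n5 (fail-walked)  emit P1@[10:10]
[11] read 'c'  n5⇒n1 (fail-walked)
[12] read 'b'  n1⇒n5 (fail-walked)  emit P1@[12:12]
[13] read 'a'  n5⇒n12 (fail-walked)
[14] read 'c'  n12⇒n13  emit P4@[13:14]
[15] read 'b'  n13⇒n5 (fail-walked)  emit P1@[15:15]
[16] read 'a'  n5⇒n12 (fail-walked)
[17] read 'c'  n12⇒n13  emit P4@[16:17]
[18] read 'b'  n13⇒n5 (fail-walked)  emit P1@[18:18]
[19] read 'c'  n5⇒n1 (fail-walked)
[20] read 'b'  n1⇒n5 (fail-walked)  emit P1@[20:20]
[21] read 'a'  n5⇒n12 (fail-walked)
[22] read 'c'  n12⇒n13  emit P4@[21:22]
[23] read 'c'  n13⇒n2 (fail-walked)
[24] read 'a'  n2⇒n3
[25] read 'c'  n3⇒n4  emit P0@[22:25],P4@[24:25]
[26] read 'c'  n4⇒n6  emit P2@[22:26]
[27] read 'a'  n6⇒n3 (fail-walked)
[28] read 'c'  n3⇒n4  emit P0@[25:28],P4@[27:28]
[29] read 'a'  n4⇒n7 (fail-walked)
[30] read 'a'  n7⇒n12 (fail-walked)
[31] read 'c'  n12⇒n13  emit P4@[30:31]
[32] read 'c'  n13⇒n2 (fail-walked)
[33] read 'c'  n2⇒n2 (fail-walked)
[34] read 'a'  n2⇒n3
[35] read 'c'  n3⇒n4  emit P0@[32:35],P4@[34:35]
[36] read 'c'  n4⇒n6  emit P2@[32:36]
[37] read 'c'  n6⇒n2 (fail-walked)
[38] read 'a'  n2⇒n3
[39] read 'c'  n3⇒n4  emit P0@[36:39],P4@[38:39]
[40] read 'c'  n4⇒n6  emit P2@[36:40]
[41] read 'a'  n6⇒n3 (fail-walked)
[42] read 'c'  n3⇒n4  emit P0@[39:42],P4@[41:42]
[43] read 'c'  n4⇒n6  emit P2@[39:43]

Matches: [[0,1],[4,0],[4,4],[6,1],[9,1],[9,3],[10,1],[12,1],[14,4],[15,1],[17,4],[18,1],[20,1],[22,4],[25,0],[25,4],[26,2],[28,0],[28,4],[31,4],[35,0],[35,4],[36,2],[39,0],[39,4],[40,2],[42,0],[42,4],[43,2]]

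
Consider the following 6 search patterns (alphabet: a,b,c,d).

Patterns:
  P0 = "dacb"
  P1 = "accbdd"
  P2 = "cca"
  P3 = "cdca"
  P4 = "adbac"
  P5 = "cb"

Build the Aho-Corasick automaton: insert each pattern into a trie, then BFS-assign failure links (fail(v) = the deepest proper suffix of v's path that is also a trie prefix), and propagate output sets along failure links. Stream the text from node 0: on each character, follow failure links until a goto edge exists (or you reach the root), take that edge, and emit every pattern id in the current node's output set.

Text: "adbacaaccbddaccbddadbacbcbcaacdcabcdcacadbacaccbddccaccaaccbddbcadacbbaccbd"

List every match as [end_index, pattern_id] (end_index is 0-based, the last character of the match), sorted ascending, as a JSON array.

Build automaton:
Trie (insert patterns):
  n0 'ε': a→5 c→11 d→1
  n1 'd': a→2
  n2 'da': c→3
  n3 'dac': b→4
  n4 'dacb': ·  ←P0
  n5 'a': c→6 d→17
  n6 'ac': c→7
  n7 'acc': b→8
  n8 'accb': d→9
  n9 'accbd': d→10
  n10 'accbdd': ·  ←P1
  n11 'c': b→21 c→12 d→14
  n12 'cc': a→13
  n13 'cca': ·  ←P2
  n14 'cd': c→15
  n15 'cdc': a→16
  n16 'cdca': ·  ←P3
  n17 'ad': b→18
  n18 'adb': a→19
  n19 'adba': c→20
  n20 'adbac': ·  ←P4
  n21 'cb': ·  ←P5

Failure links (BFS by depth):
  fail(1) 'd': from fail(0)=0 chase 'd': 0 ⇒ 0;  out=∅∪out(0)=∅
  fail(5) 'a': from fail(0)=0 chase 'a': 0 ⇒ 0;  out=∅∪out(0)=∅
  fail(11) 'c': from fail(0)=0 chase 'c': 0 ⇒ 0;  out=∅∪out(0)=∅
  fail(2) 'da': from fail(1)=0 chase 'a': 0 ⇒ 5;  out=∅∪out(5)=∅
  fail(6) 'ac': from fail(5)=0 chase 'c': 0 ⇒ 11;  out=∅∪out(11)=∅
  fail(12) 'cc': from fail(11)=0 chase 'c': 0 ⇒ 11;  out=∅∪out(11)=∅
  fail(14) 'cd': from fail(11)=0 chase 'd': 0 ⇒ 1;  out=∅∪out(1)=∅
  fail(17) 'ad': from fail(5)=0 chase 'd': 0 ⇒ 1;  out=∅∪out(1)=∅
  fail(21) 'cb': from fail(11)=0 chase 'b': 0 ⇒ 0;  out={5}∪out(0)={5}
  fail(3) 'dac': from fail(2)=5 chase 'c': 5 ⇒ 6;  out=∅∪out(6)=∅
  fail(7) 'acc': from fail(6)=11 chase 'c': 11 ⇒ 12;  out=∅∪out(12)=∅
  fail(13) 'cca': from fail(12)=11 chase 'a': 11→0 ⇒ 5;  out={2}∪out(5)={2}
  fail(15) 'cdc': from fail(14)=1 chase 'c': 1→0 ⇒ 11;  out=∅∪out(11)=∅
  fail(18) 'adb': from fail(17)=1 chase 'b': 1→0 ⇒ 0;  out=∅∪out(0)=∅
  fail(4) 'dacb': from fail(3)=6 chase 'b': 6→11 ⇒ 21;  out={0}∪out(21)={0,5}
  fail(8) 'accb': from fail(7)=12 chase 'b': 12→11 ⇒ 21;  out=∅∪out(21)={5}
  fail(16) 'cdca': from fail(15)=11 chase 'a': 11→0 ⇒ 5;  out={3}∪out(5)={3}
  fail(19) 'adba': from fail(18)=0 chase 'a': 0 ⇒ 5;  out=∅∪out(5)=∅
  fail(9) 'accbd': from fail(8)=21 chase 'd': 21→0 ⇒ 1;  out=∅∪out(1)=∅
  fail(20) 'adbac': from fail(19)=5 chase 'c': 5 ⇒ 6;  out={4}∪out(6)={4}
  fail(10) 'accbdd': from fail(9)=1 chase 'd': 1→0 ⇒ 1;  out={1}∪out(1)={1}

Text stream:
pos 0 'a': at 5
pos 1 'd': at 17
pos 2 'b': at 18
pos 3 'a': at 19
pos 4 'c': at 20  ** P4@[0:4]
pos 5 'a': at 5 ·f
pos 6 'a': at 5 ·f
pos 7 'c': at 6
pos 8 'c': at 7
pos 9 'b': at 8  ** P5@[8:9]
pos 10 'd': at 9
pos 11 'd': at 10  ** P1@[6:11]
pos 12 'a': at 2 ·f
pos 13 'c': at 3
pos 14 'c': at 7 ·f
pos 15 'b': at 8  ** P5@[14:15]
pos 16 'd': at 9
pos 17 'd': at 10  ** P1@[12:17]
pos 18 'a': at 2 ·f
pos 19 'd': at 17 ·f
pos 20 'b': at 18
pos 21 'a': at 19
pos 22 'c': at 20  ** P4@[18:22]
pos 23 'b': at 21 ·f  ** P5@[22:23]
pos 24 'c': at 11 ·f
pos 25 'b': at 21  ** P5@[24:25]
pos 26 'c': at 11 ·f
pos 27 'a': at 5 ·f
pos 28 'a': at 5 ·f
pos 29 'c': at 6
pos 30 'd': at 14 ·f
pos 31 'c': at 15
pos 32 'a': at 16  ** P3@[29:32]
pos 33 'b': at 0 ·f
pos 34 'c': at 11
pos 35 'd': at 14
pos 36 'c': at 15
pos 37 'a': at 16  ** P3@[34:37]
pos 38 'c': at 6 ·f
pos 39 'a': at 5 ·f
pos 40 'd': at 17
pos 41 'b': at 18
pos 42 'a': at 19
pos 43 'c': at 20  ** P4@[39:43]
pos 44 'a': at 5 ·f
pos 45 'c': at 6
pos 46 'c': at 7
pos 47 'b': at 8  ** P5@[46:47]
pos 48 'd': at 9
pos 49 'd': at 10  ** P1@[44:49]
pos 50 'c': at 11 ·f
pos 51 'c': at 12
pos 52 'a': at 13  ** P2@[50:52]
pos 53 'c': at 6 ·f
pos 54 'c': at 7
pos 55 'a': at 13 ·f  ** P2@[53:55]
pos 56 'a': at 5 ·f
pos 57 'c': at 6
pos 58 'c': at 7
pos 59 'b': at 8  ** P5@[58:59]
pos 60 'd': at 9
pos 61 'd': at 10  ** P1@[56:61]
pos 62 'b': at 0 ·f
pos 63 'c': at 11
pos 64 'a': at 5 ·f
pos 65 'd': at 17
pos 66 'a': at 2 ·f
pos 67 'c': at 3
pos 68 'b': at 4  ** P0@[65:68],P5@[67:68]
pos 69 'b': at 0 ·f
pos 70 'a': at 5
pos 71 'c': at 6
pos 72 'c': at 7
pos 73 'b': at 8  ** P5@[72:73]
pos 74 'd': at 9

All matches (sorted): [[4,4],[9,5],[11,1],[15,5],[17,1],[22,4],[23,5],[25,5],[32,3],[37,3],[43,4],[47,5],[49,1],[52,2],[55,2],[59,5],[61,1],[68,0],[68,5],[73,5]]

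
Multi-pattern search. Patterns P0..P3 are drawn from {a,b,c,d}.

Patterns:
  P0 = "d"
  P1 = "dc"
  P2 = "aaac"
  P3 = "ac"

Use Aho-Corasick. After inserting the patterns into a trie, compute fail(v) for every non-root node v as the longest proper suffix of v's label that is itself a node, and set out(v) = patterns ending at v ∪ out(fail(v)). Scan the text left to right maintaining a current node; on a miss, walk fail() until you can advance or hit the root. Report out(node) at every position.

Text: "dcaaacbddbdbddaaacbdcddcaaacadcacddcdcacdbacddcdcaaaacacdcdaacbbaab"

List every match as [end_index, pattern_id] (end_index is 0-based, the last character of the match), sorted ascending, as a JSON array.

Build:
Trie (insert patterns):
  0='ε' goto a→3 d→1
  1='d' goto c→2  [P0 ends]
  2='dc' goto ·  [P1 ends]
  3='a' goto a→4 c→7
  4='aa' goto a→5
  5='aaa' goto c→6
  6='aaac' goto ·  [P2 ends]
  7='ac' goto ·  [P3 ends]

BFS fail/out derivation:
  n1('d'): parent n0 fail=0; on 'd' 0 → fail=0;  out {0}∪∅={0}
  n3('a'): parent n0 fail=0; on 'a' 0 → fail=0;  out ∅∪∅=∅
  n2('dc'): parent n1 fail=0; on 'c' 0 → fail=0;  out {1}∪∅={1}
  n4('aa'): parent n3 fail=0; on 'a' 0 → fail=3;  out ∅∪∅=∅
  n7('ac'): parent n3 fail=0; on 'c' 0 → fail=0;  out {3}∪∅={3}
  n5('aaa'): parent n4 fail=3; on 'a' 3 → fail=4;  out ∅∪∅=∅
  n6('aaac'): parent n5 fail=4; on 'c' 4→3 → fail=7;  out {2}∪{3}={2,3}

Text stream:
i=0 'd': node 0→1  emit P0@[0:0]
i=1 'c': node 1→2  emit P1@[0:1]
i=2 'a': node 2→3 (via fail)
i=3 'a': node 3→4
i=4 'a': node 4→5
i=5 'c': node 5→6  emit P2@[2:5],P3@[4:5]
i=6 'b': node 6→0 (via fail)
i=7 'd': node 0→1  emit P0@[7:7]
i=8 'd': node 1→1 (via fail)  emit P0@[8:8]
i=9 'b': node 1→0 (via fail)
i=10 'd': node 0→1  emit P0@[10:10]
i=11 'b': node 1→0 (via fail)
i=12 'd': node 0→1  emit P0@[12:12]
i=13 'd': node 1→1 (via fail)  emit P0@[13:13]
i=14 'a': node 1→3 (via fail)
i=15 'a': node 3→4
i=16 'a': node 4→5
i=17 'c': node 5→6  emit P2@[14:17],P3@[16:17]
i=18 'b': node 6→0 (via fail)
i=19 'd': node 0→1  emit P0@[19:19]
i=20 'c': node 1→2  emit P1@[19:20]
i=21 'd': node 2→1 (via fail)  emit P0@[21:21]
i=22 'd': node 1→1 (via fail)  emit P0@[22:22]
i=23 'c': node 1→2  emit P1@[22:23]
i=24 'a': node 2→3 (via fail)
i=25 'a': node 3→4
i=26 'a': node 4→5
i=27 'c': node 5→6  emit P2@[24:27],P3@[26:27]
i=28 'a': node 6→3 (via fail)
i=29 'd': node 3→1 (via fail)  emit P0@[29:29]
i=30 'c': node 1→2  emit P1@[29:30]
i=31 'a': node 2→3 (via fail)
i=32 'c': node 3→7  emit P3@[31:32]
i=33 'd': node 7→1 (via fail)  emit P0@[33:33]
i=34 'd': node 1→1 (via fail)  emit P0@[34:34]
i=35 'c': node 1→2  emit P1@[34:35]
i=36 'd': node 2→1 (via fail)  emit P0@[36:36]
i=37 'c': node 1→2  emit P1@[36:37]
i=38 'a': node 2→3 (via fail)
i=39 'c': node 3→7  emit P3@[38:39]
i=40 'd': node 7→1 (via fail)  emit P0@[40:40]
i=41 'b': node 1→0 (via fail)
i=42 'a': node 0→3
i=43 'c': node 3→7  emit P3@[42:43]
i=44 'd': node 7→1 (via fail)  emit P0@[44:44]
i=45 'd': node 1→1 (via fail)  emit P0@[45:45]
i=46 'c': node 1→2  emit P1@[45:46]
i=47 'd': node 2→1 (via fail)  emit P0@[47:47]
i=48 'c': node 1→2  emit P1@[47:48]
i=49 'a': node 2→3 (via fail)
i=50 'a': node 3→4
i=51 'a': node 4→5
i=52 'a': node 5→5 (via fail)
i=53 'c': node 5→6  emit P2@[50:53],P3@[52:53]
i=54 'a': node 6→3 (via fail)
i=55 'c': node 3→7  emit P3@[54:55]
i=56 'd': node 7→1 (via fail)  emit P0@[56:56]
i=57 'c': node 1→2  emit P1@[56:57]
i=58 'd': node 2→1 (via fail)  emit P0@[58:58]
i=59 'a': node 1→3 (via fail)
i=60 'a': node 3→4
i=61 'c': node 4→7 (via fail)  emit P3@[60:61]
i=62 'b': node 7→0 (via fail)
i=63 'b': node 0→0
i=64 'a': node 0→3
i=65 'a': node 3→4
i=66 'b': node 4→0 (via fail)

Matches: [[0,0],[1,1],[5,2],[5,3],[7,0],[8,0],[10,0],[12,0],[13,0],[17,2],[17,3],[19,0],[20,1],[21,0],[22,0],[23,1],[27,2],[27,3],[29,0],[30,1],[32,3],[33,0],[34,0],[35,1],[36,0],[37,1],[39,3],[40,0],[43,3],[44,0],[45,0],[46,1],[47,0],[48,1],[53,2],[53,3],[55,3],[56,0],[57,1],[58,0],[61,3]]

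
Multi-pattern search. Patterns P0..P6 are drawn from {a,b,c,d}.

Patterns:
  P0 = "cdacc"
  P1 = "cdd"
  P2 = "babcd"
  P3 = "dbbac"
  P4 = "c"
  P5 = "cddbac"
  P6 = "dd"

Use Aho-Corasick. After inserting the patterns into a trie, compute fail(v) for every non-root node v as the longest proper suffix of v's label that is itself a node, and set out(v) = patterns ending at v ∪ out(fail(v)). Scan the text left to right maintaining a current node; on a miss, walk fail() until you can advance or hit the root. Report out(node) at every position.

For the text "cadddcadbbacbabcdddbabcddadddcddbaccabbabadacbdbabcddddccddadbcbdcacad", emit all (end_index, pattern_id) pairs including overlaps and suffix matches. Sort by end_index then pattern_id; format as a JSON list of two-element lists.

Build:
Trie nodes:
  0='ε' goto b→7 c→1 d→12
  1='c' goto d→2  ←P4
  2='cd' goto a→3 d→6
  3='cda' goto c→4
  4='cdac' goto c→5
  5='cdacc' goto ·  ←P0
  6='cdd' goto b→17  ←P1
  7='b' goto a→8
  8='ba' goto b→9
  9='bab' goto c→10
  10='babc' goto d→11
  11='babcd' goto ·  ←P2
  12='d' goto b→13 d→20
  13='db' goto b→14
  14='dbb' goto a→15
  15='dbba' goto c→16
  16='dbbac' goto ·  ←P3
  17='cddb' goto a→18
  18='cddba' goto c→19
  19='cddbac' goto ·  ←P5
  20='dd' goto ·  ←P6

Failure links (BFS by depth):
  fail(1) 'c': from fail(0)=0 chase 'c': 0 ⇒ 0;  out={4}∪out(0)={4}
  fail(7) 'b': from fail(0)=0 chase 'b': 0 ⇒ 0;  out=∅∪out(0)=∅
  fail(12) 'd': from fail(0)=0 chase 'd': 0 ⇒ 0;  out=∅∪out(0)=∅
  fail(2) 'cd': from fail(1)=0 chase 'd': 0 ⇒ 12;  out=∅∪out(12)=∅
  fail(8) 'ba': from fail(7)=0 chase 'a': 0 ⇒ 0;  out=∅∪out(0)=∅
  fail(13) 'db': from fail(12)=0 chase 'b': 0 ⇒ 7;  out=∅∪out(7)=∅
  fail(20) 'dd': from fail(12)=0 chase 'd': 0 ⇒ 12;  out={6}∪out(12)={6}
  fail(3) 'cda': from fail(2)=12 chase 'a': 12→0 ⇒ 0;  out=∅∪out(0)=∅
  fail(6) 'cdd': from fail(2)=12 chase 'd': 12 ⇒ 20;  out={1}∪out(20)={1,6}
  fail(9) 'bab': from fail(8)=0 chase 'b': 0 ⇒ 7;  out=∅∪out(7)=∅
  fail(14) 'dbb': from fail(13)=7 chase 'b': 7→0 ⇒ 7;  out=∅∪out(7)=∅
  fail(4) 'cdac': from fail(3)=0 chase 'c': 0 ⇒ 1;  out=∅∪out(1)={4}
  fail(10) 'babc': from fail(9)=7 chase 'c': 7→0 ⇒ 1;  out=∅∪out(1)={4}
  fail(15) 'dbba': from fail(14)=7 chase 'a': 7 ⇒ 8;  out=∅∪out(8)=∅
  fail(17) 'cddb': from fail(6)=20 chase 'b': 20→12 ⇒ 13;  out=∅∪out(13)=∅
  fail(5) 'cdacc': from fail(4)=1 chase 'c': 1→0 ⇒ 1;  out={0}∪out(1)={0,4}
  fail(11) 'babcd': from fail(10)=1 chase 'd': 1 ⇒ 2;  out={2}∪out(2)={2}
  fail(16) 'dbbac': from fail(15)=8 chase 'c': 8→0 ⇒ 1;  out={3}∪out(1)={3,4}
  fail(18) 'cddba': from fail(17)=13 chase 'a': 13→7 ⇒ 8;  out=∅∪out(8)=∅
  fail(19) 'cddbac': from fail(18)=8 chase 'c': 8→0 ⇒ 1;  out={5}∪out(1)={4,5}

Run:
i=0 'c': node 0→1  emit P4@[0:0]
i=1 'a': node 1→0 (fail-walked)
i=2 'd': node 0→12
i=3 'd': node 12→20  emit P6@[2:3]
i=4 'd': node 20→20 (fail-walked)  emit P6@[3:4]
i=5 'c': node 20→1 (fail-walked)  emit P4@[5:5]
i=6 'a': node 1→0 (fail-walked)
i=7 'd': node 0→12
i=8 'b': node 12→13
i=9 'b': node 13→14
i=10 'a': node 14→15
i=11 'c': node 15→16  emit P3@[7:11],P4@[11:11]
i=12 'b': node 16→7 (fail-walked)
i=13 'a': node 7→8
i=14 'b': node 8→9
i=15 'c': node 9→10  emit P4@[15:15]
i=16 'd': node 10→11  emit P2@[12:16]
i=17 'd': node 11→6 (fail-walked)  emit P1@[15:17],P6@[16:17]
i=18 'd': node 6→20 (fail-walked)  emit P6@[17:18]
i=19 'b': node 20→13 (fail-walked)
i=20 'a': node 13→8 (fail-walked)
i=21 'b': node 8→9
i=22 'c': node 9→10  emit P4@[22:22]
i=23 'd': node 10→11  emit P2@[19:23]
i=24 'd': node 11→6 (fail-walked)  emit P1@[22:24],P6@[23:24]
i=25 'a': node 6→0 (fail-walked)
i=26 'd': node 0→12
i=27 'd': node 12→20  emit P6@[26:27]
i=28 'd': node 20→20 (fail-walked)  emit P6@[27:28]
i=29 'c': node 20→1 (fail-walked)  emit P4@[29:29]
i=30 'd': node 1→2
i=31 'd': node 2→6  emit P1@[29:31],P6@[30:31]
i=32 'b': node 6→17
i=33 'a': node 17→18
i=34 'c': node 18→19  emit P4@[34:34],P5@[29:34]
i=35 'c': node 19→1 (fail-walked)  emit P4@[35:35]
i=36 'a': node 1→0 (fail-walked)
i=37 'b': node 0→7
i=38 'b': node 7→7 (fail-walked)
i=39 'a': node 7→8
i=40 'b': node 8→9
i=41 'a': node 9→8 (fail-walked)
i=42 'd': node 8→12 (fail-walked)
i=43 'a': node 12→0 (fail-walked)
i=44 'c': node 0→1  emit P4@[44:44]
i=45 'b': node 1→7 (fail-walked)
i=46 'd': node 7→12 (fail-walked)
i=47 'b': node 12→13
i=48 'a': node 13→8 (fail-walked)
i=49 'b': node 8→9
i=50 'c': node 9→10  emit P4@[50:50]
i=51 'd': node 10→11  emit P2@[47:51]
i=52 'd': node 11→6 (fail-walked)  emit P1@[50:52],P6@[51:52]
i=53 'd': node 6→20 (fail-walked)  emit P6@[52:53]
i=54 'd': node 20→20 (fail-walked)  emit P6@[53:54]
i=55 'c': node 20→1 (fail-walked)  emit P4@[55:55]
i=56 'c': node 1→1 (fail-walked)  emit P4@[56:56]
i=57 'd': node 1→2
i=58 'd': node 2→6  emit P1@[56:58],P6@[57:58]
i=59 'a': node 6→0 (fail-walked)
i=60 'd': node 0→12
i=61 'b': node 12→13
i=62 'c': node 13→1 (fail-walked)  emit P4@[62:62]
i=63 'b': node 1→7 (fail-walked)
i=64 'd': node 7→12 (fail-walked)
i=65 'c': node 12→1 (fail-walked)  emit P4@[65:65]
i=66 'a': node 1→0 (fail-walked)
i=67 'c': node 0→1  emit P4@[67:67]
i=68 'a': node 1→0 (fail-walked)
i=69 'd': node 0→12

All matches (sorted): [[0,4],[3,6],[4,6],[5,4],[11,3],[11,4],[15,4],[16,2],[17,1],[17,6],[18,6],[22,4],[23,2],[24,1],[24,6],[27,6],[28,6],[29,4],[31,1],[31,6],[34,4],[34,5],[35,4],[44,4],[50,4],[51,2],[52,1],[52,6],[53,6],[54,6],[55,4],[56,4],[58,1],[58,6],[62,4],[65,4],[67,4]]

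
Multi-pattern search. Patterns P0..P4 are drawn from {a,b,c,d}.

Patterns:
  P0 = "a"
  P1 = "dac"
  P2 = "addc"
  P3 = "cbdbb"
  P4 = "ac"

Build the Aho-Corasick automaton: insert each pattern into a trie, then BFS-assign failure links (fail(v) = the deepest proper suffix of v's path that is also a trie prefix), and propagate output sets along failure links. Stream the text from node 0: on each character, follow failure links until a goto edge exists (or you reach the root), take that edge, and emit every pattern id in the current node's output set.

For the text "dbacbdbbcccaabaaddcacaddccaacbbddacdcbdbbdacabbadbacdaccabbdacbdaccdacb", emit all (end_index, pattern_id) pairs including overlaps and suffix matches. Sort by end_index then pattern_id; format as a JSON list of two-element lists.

Build:
Trie (insert patterns):
  n0 'ε': a→1 c→8 d→2
  n1 'a': c→13 d→5  [P0 ends]
  n2 'd': a→3
  n3 'da': c→4
  n4 'dac': ·  [P1 ends]
  n5 'ad': d→6
  n6 'add': c→7
  n7 'addc': ·  [P2 ends]
  n8 'c': b→9
  n9 'cb': d→10
  n10 'cbd': b→11
  n11 'cbdb': b→12
  n12 'cbdbb': ·  [P3 ends]
  n13 'ac': ·  [P4 ends]

Failure links (BFS by depth):
  fail(1) 'a': from fail(0)=0 chase 'a': 0 ⇒ 0;  out={0}∪out(0)={0}
  fail(2) 'd': from fail(0)=0 chase 'd': 0 ⇒ 0;  out=∅∪out(0)=∅
  fail(8) 'c': from fail(0)=0 chase 'c': 0 ⇒ 0;  out=∅∪out(0)=∅
  fail(3) 'da': from fail(2)=0 chase 'a': 0 ⇒ 1;  out=∅∪out(1)={0}
  fail(5) 'ad': from fail(1)=0 chase 'd': 0 ⇒ 2;  out=∅∪out(2)=∅
  fail(9) 'cb': from fail(8)=0 chase 'b': 0 ⇒ 0;  out=∅∪out(0)=∅
  fail(13) 'ac': from fail(1)=0 chase 'c': 0 ⇒ 8;  out={4}∪out(8)={4}
  fail(4) 'dac': from fail(3)=1 chase 'c': 1 ⇒ 13;  out={1}∪out(13)={1,4}
  fail(6) 'add': from fail(5)=2 chase 'd': 2→0 ⇒ 2;  out=∅∪out(2)=∅
  fail(10) 'cbd': from fail(9)=0 chase 'd': 0 ⇒ 2;  out=∅∪out(2)=∅
  fail(7) 'addc': from fail(6)=2 chase 'c': 2→0 ⇒ 8;  out={2}∪out(8)={2}
  fail(11) 'cbdb': from fail(10)=2 chase 'b': 2→0 ⇒ 0;  out=∅∪out(0)=∅
  fail(12) 'cbdbb': from fail(11)=0 chase 'b': 0 ⇒ 0;  out={3}∪out(0)={3}

Scan:
[0] read 'd'  n0⇒n2
[1] read 'b'  n2⇒n0 (fail-walked)
[2] read 'a'  n0⇒n1  → match P0@[2:2]
[3] read 'c'  n1⇒n13  → match P4@[2:3]
[4] read 'b'  n13⇒n9 (fail-walked)
[5] read 'd'  n9⇒n10
[6] read 'b'  n10⇒n11
[7] read 'b'  n11⇒n12  → match P3@[3:7]
[8] read 'c'  n12⇒n8 (fail-walked)
[9] read 'c'  n8⇒n8 (fail-walked)
[10] read 'c'  n8⇒n8 (fail-walked)
[11] read 'a'  n8⇒n1 (fail-walked)  → match P0@[11:11]
[12] read 'a'  n1⇒n1 (fail-walked)  → match P0@[12:12]
[13] read 'b'  n1⇒n0 (fail-walked)
[14] read 'a'  n0⇒n1  → match P0@[14:14]
[15] read 'a'  n1⇒n1 (fail-walked)  → match P0@[15:15]
[16] read 'd'  n1⇒n5
[17] read 'd'  n5⇒n6
[18] read 'c'  n6⇒n7  → match P2@[15:18]
[19] read 'a'  n7⇒n1 (fail-walked)  → match P0@[19:19]
[20] read 'c'  n1⇒n13  → match P4@[19:20]
[21] read 'a'  n13⇒n1 (fail-walked)  → match P0@[21:21]
[22] read 'd'  n1⇒n5
[23] read 'd'  n5⇒n6
[24] read 'c'  n6⇒n7  → match P2@[21:24]
[25] read 'c'  n7⇒n8 (fail-walked)
[26] read 'a'  n8⇒n1 (fail-walked)  → match P0@[26:26]
[27] read 'a'  n1⇒n1 (fail-walked)  → match P0@[27:27]
[28] read 'c'  n1⇒n13  → match P4@[27:28]
[29] read 'b'  n13⇒n9 (fail-walked)
[30] read 'b'  n9⇒n0 (fail-walked)
[31] read 'd'  n0⇒n2
[32] read 'd'  n2⇒n2 (fail-walked)
[33] read 'a'  n2⇒n3  → match P0@[33:33]
[34] read 'c'  n3⇒n4  → match P1@[32:34],P4@[33:34]
[35] read 'd'  n4⇒n2 (fail-walked)
[36] read 'c'  n2⇒n8 (fail-walked)
[37] read 'b'  n8⇒n9
[38] read 'd'  n9⇒n10
[39] read 'b'  n10⇒n11
[40] read 'b'  n11⇒n12  → match P3@[36:40]
[41] read 'd'  n12⇒n2 (fail-walked)
[42] read 'a'  n2⇒n3  → match P0@[42:42]
[43] read 'c'  n3⇒n4  → match P1@[41:43],P4@[42:43]
[44] read 'a'  n4⇒n1 (fail-walked)  → match P0@[44:44]
[45] read 'b'  n1⇒n0 (fail-walked)
[46] read 'b'  n0⇒n0
[47] read 'a'  n0⇒n1  → match P0@[47:47]
[48] read 'd'  n1⇒n5
[49] read 'b'  n5⇒n0 (fail-walked)
[50] read 'a'  n0⇒n1  → match P0@[50:50]
[51] read 'c'  n1⇒n13  → match P4@[50:51]
[52] read 'd'  n13⇒n2 (fail-walked)
[53] read 'a'  n2⇒n3  → match P0@[53:53]
[54] read 'c'  n3⇒n4  → match P1@[52:54],P4@[53:54]
[55] read 'c'  n4⇒n8 (fail-walked)
[56] read 'a'  n8⇒n1 (fail-walked)  → match P0@[56:56]
[57] read 'b'  n1⇒n0 (fail-walked)
[58] read 'b'  n0⇒n0
[59] read 'd'  n0⇒n2
[60] read 'a'  n2⇒n3  → match P0@[60:60]
[61] read 'c'  n3⇒n4  → match P1@[59:61],P4@[60:61]
[62] read 'b'  n4⇒n9 (fail-walked)
[63] read 'd'  n9⇒n10
[64] read 'a'  n10⇒n3 (fail-walked)  → match P0@[64:64]
[65] read 'c'  n3⇒n4  → match P1@[63:65],P4@[64:65]
[66] read 'c'  n4⇒n8 (fail-walked)
[67] read 'd'  n8⇒n2 (fail-walked)
[68] read 'a'  n2⇒n3  → match P0@[68:68]
[69] read 'c'  n3⇒n4  → match P1@[67:69],P4@[68:69]
[70] read 'b'  n4⇒n9 (fail-walked)

All matches (sorted): [[2,0],[3,4],[7,3],[11,0],[12,0],[14,0],[15,0],[18,2],[19,0],[20,4],[21,0],[24,2],[26,0],[27,0],[28,4],[33,0],[34,1],[34,4],[40,3],[42,0],[43,1],[43,4],[44,0],[47,0],[50,0],[51,4],[53,0],[54,1],[54,4],[56,0],[60,0],[61,1],[61,4],[64,0],[65,1],[65,4],[68,0],[69,1],[69,4]]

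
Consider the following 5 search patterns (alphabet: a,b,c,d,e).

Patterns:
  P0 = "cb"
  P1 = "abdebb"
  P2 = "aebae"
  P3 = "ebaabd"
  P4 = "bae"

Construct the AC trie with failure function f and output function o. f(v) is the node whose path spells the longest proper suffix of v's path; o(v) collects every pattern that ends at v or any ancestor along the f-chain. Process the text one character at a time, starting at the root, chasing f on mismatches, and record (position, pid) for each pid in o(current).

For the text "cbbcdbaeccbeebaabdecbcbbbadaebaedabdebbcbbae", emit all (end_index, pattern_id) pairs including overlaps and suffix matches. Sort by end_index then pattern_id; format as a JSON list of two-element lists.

Build automaton:
Trie (insert patterns):
  0='ε' goto a→3 b→19 c→1 e→13
  1='c' goto b→2
  2='cb' goto ·  [P0 ends]
  3='a' goto b→4 e→9
  4='ab' goto d→5
  5='abd' goto e→6
  6='abde' goto b→7
  7='abdeb' goto b→8
  8='abdebb' goto ·  [P1 ends]
  9='ae' goto b→10
  10='aeb' goto a→11
  11='aeba' goto e→12
  12='aebae' goto ·  [P2 ends]
  13='e' goto b→14
  14='eb' goto a→15
  15='eba' goto a→16
  16='ebaa' goto b→17
  17='ebaab' goto d→18
  18='ebaabd' goto ·  [P3 ends]
  19='b' goto a→20
  20='ba' goto e→21
  21='bae' goto ·  [P4 ends]

Failure links (BFS by depth):
  n1('c'): parent n0 fail=0; on 'c' 0 → fail=0;  out ∅∪∅=∅
  n3('a'): parent n0 fail=0; on 'a' 0 → fail=0;  out ∅∪∅=∅
  n13('e'): parent n0 fail=0; on 'e' 0 → fail=0;  out ∅∪∅=∅
  n19('b'): parent n0 fail=0; on 'b' 0 → fail=0;  out ∅∪∅=∅
  n2('cb'): parent n1 fail=0; on 'b' 0 → fail=19;  out {0}∪∅={0}
  n4('ab'): parent n3 fail=0; on 'b' 0 → fail=19;  out ∅∪∅=∅
  n9('ae'): parent n3 fail=0; on 'e' 0 → fail=13;  out ∅∪∅=∅
  n14('eb'): parent n13 fail=0; on 'b' 0 → fail=19;  out ∅∪∅=∅
  n20('ba'): parent n19 fail=0; on 'a' 0 → fail=3;  out ∅∪∅=∅
  n5('abd'): parent n4 fail=19; on 'd' 19→0 → fail=0;  out ∅∪∅=∅
  n10('aeb'): parent n9 fail=13; on 'b' 13 → fail=14;  out ∅∪∅=∅
  n15('eba'): parent n14 fail=19; on 'a' 19 → fail=20;  out ∅∪∅=∅
  n21('bae'): parent n20 fail=3; on 'e' 3 → fail=9;  out {4}∪∅={4}
  n6('abde'): parent n5 fail=0; on 'e' 0 → fail=13;  out ∅∪∅=∅
  n11('aeba'): parent n10 fail=14; on 'a' 14 → fail=15;  out ∅∪∅=∅
  n16('ebaa'): parent n15 fail=20; on 'a' 20→3→0 → fail=3;  out ∅∪∅=∅
  n7('abdeb'): parent n6 fail=13; on 'b' 13 → fail=14;  out ∅∪∅=∅
  n12('aebae'): parent n11 fail=15; on 'e' 15→20 → fail=21;  out {2}∪{4}={2,4}
  n17('ebaab'): parent n16 fail=3; on 'b' 3 → fail=4;  out ∅∪∅=∅
  n8('abdebb'): parent n7 fail=14; on 'b' 14→19→0 → fail=19;  out {1}∪∅={1}
  n18('ebaabd'): parent n17 fail=4; on 'd' 4 → fail=5;  out {3}∪∅={3}

Text stream:
pos 0 'c': at 1
pos 1 'b': at 2  ** P0@[0:1]
pos 2 'b': at 19 (fail-walked)
pos 3 'c': at 1 (fail-walked)
pos 4 'd': at 0 (fail-walked)
pos 5 'b': at 19
pos 6 'a': at 20
pos 7 'e': at 21  ** P4@[5:7]
pos 8 'c': at 1 (fail-walked)
pos 9 'c': at 1 (fail-walked)
pos 10 'b': at 2  ** P0@[9:10]
pos 11 'e': at 13 (fail-walked)
pos 12 'e': at 13 (fail-walked)
pos 13 'b': at 14
pos 14 'a': at 15
pos 15 'a': at 16
pos 16 'b': at 17
pos 17 'd': at 18  ** P3@[12:17]
pos 18 'e': at 6 (fail-walked)
pos 19 'c': at 1 (fail-walked)
pos 20 'b': at 2  ** P0@[19:20]
pos 21 'c': at 1 (fail-walked)
pos 22 'b': at 2  ** P0@[21:22]
pos 23 'b': at 19 (fail-walked)
pos 24 'b': at 19 (fail-walked)
pos 25 'a': at 20
pos 26 'd': at 0 (fail-walked)
pos 27 'a': at 3
pos 28 'e': at 9
pos 29 'b': at 10
pos 30 'a': at 11
pos 31 'e': at 12  ** P2@[27:31],P4@[29:31]
pos 32 'd': at 0 (fail-walked)
pos 33 'a': at 3
pos 34 'b': at 4
pos 35 'd': at 5
pos 36 'e': at 6
pos 37 'b': at 7
pos 38 'b': at 8  ** P1@[33:38]
pos 39 'c': at 1 (fail-walked)
pos 40 'b': at 2  ** P0@[39:40]
pos 41 'b': at 19 (fail-walked)
pos 42 'a': at 20
pos 43 'e': at 21  ** P4@[41:43]

Result: [[1,0],[7,4],[10,0],[17,3],[20,0],[22,0],[31,2],[31,4],[38,1],[40,0],[43,4]]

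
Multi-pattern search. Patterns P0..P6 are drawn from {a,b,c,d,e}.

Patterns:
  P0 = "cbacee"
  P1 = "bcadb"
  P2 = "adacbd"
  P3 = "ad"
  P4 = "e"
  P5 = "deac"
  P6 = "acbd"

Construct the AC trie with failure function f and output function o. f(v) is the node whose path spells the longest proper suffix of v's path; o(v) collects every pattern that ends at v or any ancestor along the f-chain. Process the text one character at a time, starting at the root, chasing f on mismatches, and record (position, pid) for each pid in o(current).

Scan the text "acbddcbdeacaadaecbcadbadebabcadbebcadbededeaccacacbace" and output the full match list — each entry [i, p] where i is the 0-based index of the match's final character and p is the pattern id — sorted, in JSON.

Build automaton:
Trie nodes:
  0='ε' goto a→12 b→7 c→1 d→19 e→18
  1='c' goto b→2
  2='cb' goto a→3
  3='cba' goto c→4
  4='cbac' goto e→5
  5='cbace' goto e→6
  6='cbacee' goto ·  ←P0
  7='b' goto c→8
  8='bc' goto a→9
  9='bca' goto d→10
  10='bcad' goto b→11
  11='bcadb' goto ·  ←P1
  12='a' goto c→23 d→13
  13='ad' goto a→14  ←P3
  14='ada' goto c→15
  15='adac' goto b→16
  16='adacb' goto d→17
  17='adacbd' goto ·  ←P2
  18='e' goto ·  ←P4
  19='d' goto e→20
  20='de' goto a→21
  21='dea' goto c→22
  22='deac' goto ·  ←P5
  23='ac' goto b→24
  24='acb' goto d→25
  25='acbd' goto ·  ←P6

Failure links (BFS by depth):
  fail(1) 'c': from fail(0)=0 chase 'c': 0 ⇒ 0;  out=∅∪out(0)=∅
  fail(7) 'b': from fail(0)=0 chase 'b': 0 ⇒ 0;  out=∅∪out(0)=∅
  fail(12) 'a': from fail(0)=0 chase 'a': 0 ⇒ 0;  out=∅∪out(0)=∅
  fail(18) 'e': from fail(0)=0 chase 'e': 0 ⇒ 0;  out={4}∪out(0)={4}
  fail(19) 'd': from fail(0)=0 chase 'd': 0 ⇒ 0;  out=∅∪out(0)=∅
  fail(2) 'cb': from fail(1)=0 chase 'b': 0 ⇒ 7;  out=∅∪out(7)=∅
  fail(8) 'bc': from fail(7)=0 chase 'c': 0 ⇒ 1;  out=∅∪out(1)=∅
  fail(13) 'ad': from fail(12)=0 chase 'd': 0 ⇒ 19;  out={3}∪out(19)={3}
  fail(20) 'de': from fail(19)=0 chase 'e': 0 ⇒ 18;  out=∅∪out(18)={4}
  fail(23) 'ac': from fail(12)=0 chase 'c': 0 ⇒ 1;  out=∅∪out(1)=∅
  fail(3) 'cba': from fail(2)=7 chase 'a': 7→0 ⇒ 12;  out=∅∪out(12)=∅
  fail(9) 'bca': from fail(8)=1 chase 'a': 1→0 ⇒ 12;  out=∅∪out(12)=∅
  fail(14) 'ada': from fail(13)=19 chase 'a': 19→0 ⇒ 12;  out=∅∪out(12)=∅
  fail(21) 'dea': from fail(20)=18 chase 'a': 18→0 ⇒ 12;  out=∅∪out(12)=∅
  fail(24) 'acb': from fail(23)=1 chase 'b': 1 ⇒ 2;  out=∅∪out(2)=∅
  fail(4) 'cbac': from fail(3)=12 chase 'c': 12 ⇒ 23;  out=∅∪out(23)=∅
  fail(10) 'bcad': from fail(9)=12 chase 'd': 12 ⇒ 13;  out=∅∪out(13)={3}
  fail(15) 'adac': from fail(14)=12 chase 'c': 12 ⇒ 23;  out=∅∪out(23)=∅
  fail(22) 'deac': from fail(21)=12 chase 'c': 12 ⇒ 23;  out={5}∪out(23)={5}
  fail(25) 'acbd': from fail(24)=2 chase 'd': 2→7→0 ⇒ 19;  out={6}∪out(19)={6}
  fail(5) 'cbace': from fail(4)=23 chase 'e': 23→1→0 ⇒ 18;  out=∅∪out(18)={4}
  fail(11) 'bcadb': from fail(10)=13 chase 'b': 13→19→0 ⇒ 7;  out={1}∪out(7)={1}
  fail(16) 'adacb': from fail(15)=23 chase 'b': 23 ⇒ 24;  out=∅∪out(24)=∅
  fail(6) 'cbacee': from fail(5)=18 chase 'e': 18→0 ⇒ 18;  out={0}∪out(18)={0,4}
  fail(17) 'adacbd': from fail(16)=24 chase 'd': 24 ⇒ 25;  out={2}∪out(25)={2,6}

Run:
i=0 'a': node 0→12
i=1 'c': node 12→23
i=2 'b': node 23→24
i=3 'd': node 24→25  ** P6@[0:3]
i=4 'd': node 25→19 ·f
i=5 'c': node 19→1 ·f
i=6 'b': node 1→2
i=7 'd': node 2→19 ·f
i=8 'e': node 19→20  ** P4@[8:8]
i=9 'a': node 20→21
i=10 'c': node 21→22  ** P5@[7:10]
i=11 'a': node 22→12 ·f
i=12 'a': node 12→12 ·f
i=13 'd': node 12→13  ** P3@[12:13]
i=14 'a': node 13→14
i=15 'e': node 14→18 ·f  ** P4@[15:15]
i=16 'c': node 18→1 ·f
i=17 'b': node 1→2
i=18 'c': node 2→8 ·f
i=19 'a': node 8→9
i=20 'd': node 9→10  ** P3@[19:20]
i=21 'b': node 10→11  ** P1@[17:21]
i=22 'a': node 11→12 ·f
i=23 'd': node 12→13  ** P3@[22:23]
i=24 'e': node 13→20 ·f  ** P4@[24:24]
i=25 'b': node 20→7 ·f
i=26 'a': node 7→12 ·f
i=27 'b': node 12→7 ·f
i=28 'c': node 7→8
i=29 'a': node 8→9
i=30 'd': node 9→10  ** P3@[29:30]
i=31 'b': node 10→11  ** P1@[27:31]
i=32 'e': node 11→18 ·f  ** P4@[32:32]
i=33 'b': node 18→7 ·f
i=34 'c': node 7→8
i=35 'a': node 8→9
i=36 'd': node 9→10  ** P3@[35:36]
i=37 'b': node 10→11  ** P1@[33:37]
i=38 'e': node 11→18 ·f  ** P4@[38:38]
i=39 'd': node 18→19 ·f
i=40 'e': node 19→20  ** P4@[40:40]
i=41 'd': node 20→19 ·f
i=42 'e': node 19→20  ** P4@[42:42]
i=43 'a': node 20→21
i=44 'c': node 21→22  ** P5@[41:44]
i=45 'c': node 22→1 ·f
i=46 'a': node 1→12 ·f
i=47 'c': node 12→23
i=48 'a': node 23→12 ·f
i=49 'c': node 12→23
i=50 'b': node 23→24
i=51 'a': node 24→3 ·f
i=52 'c': node 3→4
i=53 'e': node 4→5  ** P4@[53:53]

All matches (sorted): [[3,6],[8,4],[10,5],[13,3],[15,4],[20,3],[21,1],[23,3],[24,4],[30,3],[31,1],[32,4],[36,3],[37,1],[38,4],[40,4],[42,4],[44,5],[53,4]]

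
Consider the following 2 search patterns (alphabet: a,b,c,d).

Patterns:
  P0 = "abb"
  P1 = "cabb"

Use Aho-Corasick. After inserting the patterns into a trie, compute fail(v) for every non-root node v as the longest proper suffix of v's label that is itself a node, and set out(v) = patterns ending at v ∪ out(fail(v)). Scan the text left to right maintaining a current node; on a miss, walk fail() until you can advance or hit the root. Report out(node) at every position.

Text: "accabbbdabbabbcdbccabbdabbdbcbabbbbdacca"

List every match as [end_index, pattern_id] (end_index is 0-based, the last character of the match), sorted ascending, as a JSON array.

Build automaton:
Trie (insert patterns):
  0='ε' goto a→1 c→4
  1='a' goto b→2
  2='ab' goto b→3
  3='abb' goto ·  [P0 ends]
  4='c' goto a→5
  5='ca' goto b→6
  6='cab' goto b→7
  7='cabb' goto ·  [P1 ends]

Failure links (BFS by depth):
  fail(1) 'a': from fail(0)=0 chase 'a': 0 ⇒ 0;  out=∅∪out(0)=∅
  fail(4) 'c': from fail(0)=0 chase 'c': 0 ⇒ 0;  out=∅∪out(0)=∅
  fail(2) 'ab': from fail(1)=0 chase 'b': 0 ⇒ 0;  out=∅∪out(0)=∅
  fail(5) 'ca': from fail(4)=0 chase 'a': 0 ⇒ 1;  out=∅∪out(1)=∅
  fail(3) 'abb': from fail(2)=0 chase 'b': 0 ⇒ 0;  out={0}∪out(0)={0}
  fail(6) 'cab': from fail(5)=1 chase 'b': 1 ⇒ 2;  out=∅∪out(2)=∅
  fail(7) 'cabb': from fail(6)=2 chase 'b': 2 ⇒ 3;  out={1}∪out(3)={0,1}

Scan:
[0] read 'a'  n0⇒n1
[1] read 'c'  n1⇒n4 (fail-walked)
[2] read 'c'  n4⇒n4 (fail-walked)
[3] read 'a'  n4⇒n5
[4] read 'b'  n5⇒n6
[5] read 'b'  n6⇒n7  ** P0@[3:5],P1@[2:5]
[6] read 'b'  n7⇒n0 (fail-walked)
[7] read 'd'  n0⇒n0
[8] read 'a'  n0⇒n1
[9] read 'b'  n1⇒n2
[10] read 'b'  n2⇒n3  ** P0@[8:10]
[11] read 'a'  n3⇒n1 (fail-walked)
[12] read 'b'  n1⇒n2
[13] read 'b'  n2⇒n3  ** P0@[11:13]
[14] read 'c'  n3⇒n4 (fail-walked)
[15] read 'd'  n4⇒n0 (fail-walked)
[16] read 'b'  n0⇒n0
[17] read 'c'  n0⇒n4
[18] read 'c'  n4⇒n4 (fail-walked)
[19] read 'a'  n4⇒n5
[20] read 'b'  n5⇒n6
[21] read 'b'  n6⇒n7  ** P0@[19:21],P1@[18:21]
[22] read 'd'  n7⇒n0 (fail-walked)
[23] read 'a'  n0⇒n1
[24] read 'b'  n1⇒n2
[25] read 'b'  n2⇒n3  ** P0@[23:25]
[26] read 'd'  n3⇒n0 (fail-walked)
[27] read 'b'  n0⇒n0
[28] read 'c'  n0⇒n4
[29] read 'b'  n4⇒n0 (fail-walked)
[30] read 'a'  n0⇒n1
[31] read 'b'  n1⇒n2
[32] read 'b'  n2⇒n3  ** P0@[30:32]
[33] read 'b'  n3⇒n0 (fail-walked)
[34] read 'b'  n0⇒n0
[35] read 'd'  n0⇒n0
[36] read 'a'  n0⇒n1
[37] read 'c'  n1⇒n4 (fail-walked)
[38] read 'c'  n4⇒n4 (fail-walked)
[39] read 'a'  n4⇒n5

All matches (sorted): [[5,0],[5,1],[10,0],[13,0],[21,0],[21,1],[25,0],[32,0]]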